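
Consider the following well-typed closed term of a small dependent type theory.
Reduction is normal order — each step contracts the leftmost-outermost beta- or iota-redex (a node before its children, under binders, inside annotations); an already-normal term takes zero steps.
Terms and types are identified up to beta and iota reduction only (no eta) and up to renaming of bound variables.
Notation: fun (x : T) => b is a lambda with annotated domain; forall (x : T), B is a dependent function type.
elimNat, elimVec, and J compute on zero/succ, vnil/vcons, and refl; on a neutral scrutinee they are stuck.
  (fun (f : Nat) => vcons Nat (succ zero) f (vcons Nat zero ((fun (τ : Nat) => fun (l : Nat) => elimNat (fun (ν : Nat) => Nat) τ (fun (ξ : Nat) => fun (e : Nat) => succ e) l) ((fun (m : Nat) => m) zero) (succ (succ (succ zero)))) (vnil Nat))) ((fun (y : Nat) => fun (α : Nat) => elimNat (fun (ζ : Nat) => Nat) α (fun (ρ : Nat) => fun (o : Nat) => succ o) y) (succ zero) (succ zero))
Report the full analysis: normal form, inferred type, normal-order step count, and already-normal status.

reduced normal form:
  vcons Nat (succ zero) (succ (succ zero)) (vcons Nat zero (succ (succ (succ zero))) (vnil Nat))
inferred type:
  Vec Nat (succ (succ zero))
steps to reach normal form (normal order): 20
term was already normal: no
first redex: a beta-redex


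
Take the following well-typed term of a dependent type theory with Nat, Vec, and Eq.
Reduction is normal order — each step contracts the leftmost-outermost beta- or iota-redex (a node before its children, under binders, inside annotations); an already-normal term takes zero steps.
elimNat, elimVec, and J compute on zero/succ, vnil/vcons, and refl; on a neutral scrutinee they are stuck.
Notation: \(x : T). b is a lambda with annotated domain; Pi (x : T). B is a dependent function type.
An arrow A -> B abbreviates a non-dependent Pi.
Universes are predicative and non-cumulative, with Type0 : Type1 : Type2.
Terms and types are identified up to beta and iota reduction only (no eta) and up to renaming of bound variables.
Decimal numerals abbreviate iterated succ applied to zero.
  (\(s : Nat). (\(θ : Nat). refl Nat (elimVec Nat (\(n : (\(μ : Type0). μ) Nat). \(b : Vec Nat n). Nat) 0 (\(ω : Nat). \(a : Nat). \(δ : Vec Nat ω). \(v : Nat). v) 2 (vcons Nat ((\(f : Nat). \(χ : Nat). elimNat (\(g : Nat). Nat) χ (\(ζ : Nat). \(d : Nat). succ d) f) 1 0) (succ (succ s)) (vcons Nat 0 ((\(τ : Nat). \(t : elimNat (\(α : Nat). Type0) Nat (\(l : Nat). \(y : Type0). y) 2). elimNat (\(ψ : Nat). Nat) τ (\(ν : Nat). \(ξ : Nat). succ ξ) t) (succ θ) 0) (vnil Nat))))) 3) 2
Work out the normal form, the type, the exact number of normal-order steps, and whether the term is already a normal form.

reduced normal form:
  refl Nat 0
the term's type:
  Eq Nat 0 0
steps to reach normal form (normal order): 13
started in normal form: no
first redex: a beta-redex


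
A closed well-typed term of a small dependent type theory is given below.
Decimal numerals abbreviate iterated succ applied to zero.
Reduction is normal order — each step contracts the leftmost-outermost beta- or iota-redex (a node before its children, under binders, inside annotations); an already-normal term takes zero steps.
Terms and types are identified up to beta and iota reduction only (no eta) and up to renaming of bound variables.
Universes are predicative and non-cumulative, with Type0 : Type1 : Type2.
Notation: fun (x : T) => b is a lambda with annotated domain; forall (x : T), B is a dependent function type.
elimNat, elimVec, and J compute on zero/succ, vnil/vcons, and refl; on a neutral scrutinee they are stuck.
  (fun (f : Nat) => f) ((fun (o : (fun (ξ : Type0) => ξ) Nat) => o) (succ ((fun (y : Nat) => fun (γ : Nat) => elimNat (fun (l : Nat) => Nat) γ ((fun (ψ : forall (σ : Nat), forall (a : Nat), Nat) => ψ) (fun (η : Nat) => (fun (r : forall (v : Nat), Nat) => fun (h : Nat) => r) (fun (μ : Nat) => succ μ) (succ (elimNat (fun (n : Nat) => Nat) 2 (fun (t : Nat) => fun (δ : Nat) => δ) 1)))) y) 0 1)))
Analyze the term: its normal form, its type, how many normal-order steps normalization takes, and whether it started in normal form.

resulting normal form:
  2
type:
  Nat
reduction steps (normal order): 5
term was already normal: no
first contracted redex: a beta-redex


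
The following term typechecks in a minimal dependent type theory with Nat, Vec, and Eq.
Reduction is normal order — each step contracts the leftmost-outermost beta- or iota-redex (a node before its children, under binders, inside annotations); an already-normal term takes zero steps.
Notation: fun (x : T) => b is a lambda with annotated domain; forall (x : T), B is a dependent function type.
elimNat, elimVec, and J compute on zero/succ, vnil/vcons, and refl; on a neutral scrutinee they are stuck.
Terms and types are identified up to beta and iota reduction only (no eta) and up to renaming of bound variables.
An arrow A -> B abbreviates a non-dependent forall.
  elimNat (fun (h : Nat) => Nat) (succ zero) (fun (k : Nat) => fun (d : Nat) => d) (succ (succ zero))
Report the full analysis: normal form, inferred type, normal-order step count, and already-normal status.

reduced normal form:
  succ zero
the term's type:
  Nat
normal-order step count: 7
term was already normal: no
first redex: an elimNat iota-redex


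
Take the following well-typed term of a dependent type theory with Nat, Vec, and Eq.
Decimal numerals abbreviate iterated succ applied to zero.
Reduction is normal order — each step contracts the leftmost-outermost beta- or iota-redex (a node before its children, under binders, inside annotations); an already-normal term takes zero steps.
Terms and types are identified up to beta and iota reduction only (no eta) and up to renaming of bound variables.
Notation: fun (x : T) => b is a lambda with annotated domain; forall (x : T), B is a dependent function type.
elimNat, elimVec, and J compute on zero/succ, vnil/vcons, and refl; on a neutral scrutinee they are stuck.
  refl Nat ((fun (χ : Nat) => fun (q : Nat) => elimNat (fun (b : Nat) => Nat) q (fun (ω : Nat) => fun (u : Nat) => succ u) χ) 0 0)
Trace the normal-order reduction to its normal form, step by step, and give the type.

reduction (normal order):
  refl Nat ((fun (χ : Nat) => fun (q : Nat) => elimNat (fun (b : Nat) => Nat) q (fun (ω : Nat) => fun (u : Nat) => succ u) χ) 0 0)
  ~> refl Nat ((fun (χ : Nat) => elimNat (fun (q : Nat) => Nat) χ (fun (b : Nat) => fun (ω : Nat) => succ ω) 0) 0)
  ~> refl Nat (elimNat (fun (χ : Nat) => Nat) 0 (fun (q : Nat) => fun (b : Nat) => succ b) 0)
  ~> refl Nat 0
type:
  Eq Nat 0 0


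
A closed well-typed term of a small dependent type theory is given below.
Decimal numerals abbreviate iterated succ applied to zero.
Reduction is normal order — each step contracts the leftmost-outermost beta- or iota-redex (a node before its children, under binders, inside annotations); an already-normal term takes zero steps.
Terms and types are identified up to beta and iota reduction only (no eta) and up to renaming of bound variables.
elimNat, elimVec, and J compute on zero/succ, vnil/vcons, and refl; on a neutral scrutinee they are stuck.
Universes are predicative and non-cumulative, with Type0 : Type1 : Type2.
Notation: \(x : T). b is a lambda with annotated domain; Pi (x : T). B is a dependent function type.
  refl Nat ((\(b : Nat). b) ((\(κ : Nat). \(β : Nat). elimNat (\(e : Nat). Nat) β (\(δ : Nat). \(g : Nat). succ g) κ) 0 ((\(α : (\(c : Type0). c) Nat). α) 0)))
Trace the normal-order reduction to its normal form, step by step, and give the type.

reduction (normal order):
  refl Nat ((\(b : Nat). b) ((\(κ : Nat). \(β : Nat). elimNat (\(e : Nat). Nat) β (\(δ : Nat). \(g : Nat). succ g) κ) 0 ((\(α : (\(c : Type0). c) Nat). α) 0)))
  ~> refl Nat ((\(b : Nat). \(κ : Nat). elimNat (\(β : Nat). Nat) κ (\(e : Nat). \(δ : Nat). succ δ) b) 0 ((\(g : (\(α : Type0). α) Nat). g) 0))
  ~> refl Nat ((\(b : Nat). elimNat (\(κ : Nat). Nat) b (\(β : Nat). \(e : Nat). succ e) 0) ((\(δ : (\(g : Type0). g) Nat). δ) 0))
  ~> refl Nat (elimNat (\(b : Nat). Nat) ((\(κ : (\(β : Type0). β) Nat). κ) 0) (\(e : Nat). \(δ : Nat). succ δ) 0)
  ~> refl Nat ((\(b : (\(κ : Type0). κ) Nat). b) 0)
  ~> refl Nat 0
type:
  Eq Nat 0 0


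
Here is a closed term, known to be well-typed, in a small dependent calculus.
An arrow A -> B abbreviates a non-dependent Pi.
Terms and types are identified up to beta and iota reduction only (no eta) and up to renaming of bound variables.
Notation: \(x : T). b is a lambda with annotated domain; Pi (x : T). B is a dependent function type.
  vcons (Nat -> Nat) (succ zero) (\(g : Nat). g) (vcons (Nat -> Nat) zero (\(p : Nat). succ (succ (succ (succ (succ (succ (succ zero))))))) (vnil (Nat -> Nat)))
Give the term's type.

the term's type:
  Vec (Nat -> Nat) (succ (succ zero))


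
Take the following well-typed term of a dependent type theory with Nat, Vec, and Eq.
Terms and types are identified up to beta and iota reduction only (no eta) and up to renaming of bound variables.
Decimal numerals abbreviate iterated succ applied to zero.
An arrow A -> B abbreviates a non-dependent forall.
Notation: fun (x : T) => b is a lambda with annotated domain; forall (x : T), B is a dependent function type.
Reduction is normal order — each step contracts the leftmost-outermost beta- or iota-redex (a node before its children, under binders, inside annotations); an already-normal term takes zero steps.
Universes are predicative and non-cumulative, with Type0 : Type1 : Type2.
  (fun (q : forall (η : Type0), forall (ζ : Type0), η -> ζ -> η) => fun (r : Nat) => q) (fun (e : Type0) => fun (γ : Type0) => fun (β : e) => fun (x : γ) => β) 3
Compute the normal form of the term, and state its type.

resulting normal form:
  fun (q : Type0) => fun (η : Type0) => fun (ζ : q) => fun (r : η) => ζ
type:
  forall (q : Type0), forall (η : Type0), q -> η -> q


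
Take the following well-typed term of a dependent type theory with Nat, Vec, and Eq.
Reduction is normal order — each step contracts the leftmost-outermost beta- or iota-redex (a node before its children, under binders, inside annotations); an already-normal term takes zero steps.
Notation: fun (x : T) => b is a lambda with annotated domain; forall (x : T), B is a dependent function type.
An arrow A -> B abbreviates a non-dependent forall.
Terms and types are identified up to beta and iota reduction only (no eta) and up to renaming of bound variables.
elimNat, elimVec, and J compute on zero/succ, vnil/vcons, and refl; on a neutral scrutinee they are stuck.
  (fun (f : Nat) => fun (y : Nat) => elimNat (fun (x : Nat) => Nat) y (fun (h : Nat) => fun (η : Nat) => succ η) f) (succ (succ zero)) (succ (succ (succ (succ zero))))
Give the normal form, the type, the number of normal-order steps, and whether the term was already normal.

normal form:
  succ (succ (succ (succ (succ (succ zero)))))
the term's type:
  Nat
steps to reach normal form (normal order): 9
started in normal form: no
first contracted redex: a beta-redex


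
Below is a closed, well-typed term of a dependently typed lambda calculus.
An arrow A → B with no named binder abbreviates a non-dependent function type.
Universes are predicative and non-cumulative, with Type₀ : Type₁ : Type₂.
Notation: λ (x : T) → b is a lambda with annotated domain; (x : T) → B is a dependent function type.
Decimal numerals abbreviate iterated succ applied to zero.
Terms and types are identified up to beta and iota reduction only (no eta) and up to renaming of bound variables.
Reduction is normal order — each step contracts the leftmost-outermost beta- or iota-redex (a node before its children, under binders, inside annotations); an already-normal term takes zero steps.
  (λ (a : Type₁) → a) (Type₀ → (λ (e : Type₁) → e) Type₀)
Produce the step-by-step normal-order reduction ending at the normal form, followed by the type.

normal-order reduction:
  (λ (a : Type₁) → a) (Type₀ → (λ (e : Type₁) → e) Type₀)
  ~> Type₀ → (λ (a : Type₁) → a) Type₀
  ~> Type₀ → Type₀
type:
  Type₁


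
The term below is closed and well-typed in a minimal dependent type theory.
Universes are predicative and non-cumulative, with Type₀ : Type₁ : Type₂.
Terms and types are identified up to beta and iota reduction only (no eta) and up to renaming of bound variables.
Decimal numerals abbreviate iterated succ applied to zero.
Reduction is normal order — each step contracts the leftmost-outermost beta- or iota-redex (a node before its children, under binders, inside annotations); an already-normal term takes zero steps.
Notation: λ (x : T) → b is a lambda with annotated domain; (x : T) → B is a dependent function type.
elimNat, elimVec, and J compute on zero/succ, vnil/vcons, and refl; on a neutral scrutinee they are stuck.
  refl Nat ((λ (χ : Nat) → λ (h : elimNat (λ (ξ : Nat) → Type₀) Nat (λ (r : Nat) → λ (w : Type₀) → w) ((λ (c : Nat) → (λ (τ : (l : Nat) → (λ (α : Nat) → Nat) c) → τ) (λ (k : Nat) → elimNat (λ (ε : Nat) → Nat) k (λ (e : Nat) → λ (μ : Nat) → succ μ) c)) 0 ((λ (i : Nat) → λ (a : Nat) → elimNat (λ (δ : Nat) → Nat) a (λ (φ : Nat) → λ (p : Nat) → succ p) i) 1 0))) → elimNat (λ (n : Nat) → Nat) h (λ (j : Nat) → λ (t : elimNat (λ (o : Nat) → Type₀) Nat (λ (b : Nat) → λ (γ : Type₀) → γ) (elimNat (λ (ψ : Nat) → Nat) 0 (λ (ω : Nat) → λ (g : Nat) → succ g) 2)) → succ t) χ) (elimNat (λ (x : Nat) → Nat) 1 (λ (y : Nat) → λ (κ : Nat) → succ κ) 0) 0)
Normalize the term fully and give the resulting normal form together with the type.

normal form:
  refl Nat 1
inferred type:
  Eq Nat 1 1


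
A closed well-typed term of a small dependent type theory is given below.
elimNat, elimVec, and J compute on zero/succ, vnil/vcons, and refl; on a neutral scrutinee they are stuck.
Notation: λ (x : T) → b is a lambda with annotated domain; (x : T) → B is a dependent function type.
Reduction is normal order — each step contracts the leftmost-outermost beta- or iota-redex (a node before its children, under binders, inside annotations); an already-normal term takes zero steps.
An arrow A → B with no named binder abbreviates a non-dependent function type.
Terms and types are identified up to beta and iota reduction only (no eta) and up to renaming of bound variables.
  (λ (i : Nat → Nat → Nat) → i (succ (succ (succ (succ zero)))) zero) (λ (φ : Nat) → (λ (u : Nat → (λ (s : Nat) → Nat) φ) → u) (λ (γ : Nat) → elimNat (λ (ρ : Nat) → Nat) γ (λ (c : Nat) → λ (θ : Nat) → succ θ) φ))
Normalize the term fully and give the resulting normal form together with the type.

reduced normal form:
  succ (succ (succ (succ zero)))
type:
  Nat


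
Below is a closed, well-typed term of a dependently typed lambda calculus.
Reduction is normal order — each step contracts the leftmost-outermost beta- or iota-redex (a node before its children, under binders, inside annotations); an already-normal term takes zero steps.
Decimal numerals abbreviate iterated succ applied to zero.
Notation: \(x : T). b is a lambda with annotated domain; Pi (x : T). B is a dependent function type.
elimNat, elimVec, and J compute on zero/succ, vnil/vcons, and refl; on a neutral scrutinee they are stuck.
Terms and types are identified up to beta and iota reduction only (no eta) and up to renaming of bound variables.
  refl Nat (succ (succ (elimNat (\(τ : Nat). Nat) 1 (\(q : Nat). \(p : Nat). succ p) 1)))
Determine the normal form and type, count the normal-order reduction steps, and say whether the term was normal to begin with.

reduced normal form:
  refl Nat 4
the term's type:
  Eq Nat 4 4
reduction steps (normal order): 4
already normal: no
first redex: an elimNat iota-redex


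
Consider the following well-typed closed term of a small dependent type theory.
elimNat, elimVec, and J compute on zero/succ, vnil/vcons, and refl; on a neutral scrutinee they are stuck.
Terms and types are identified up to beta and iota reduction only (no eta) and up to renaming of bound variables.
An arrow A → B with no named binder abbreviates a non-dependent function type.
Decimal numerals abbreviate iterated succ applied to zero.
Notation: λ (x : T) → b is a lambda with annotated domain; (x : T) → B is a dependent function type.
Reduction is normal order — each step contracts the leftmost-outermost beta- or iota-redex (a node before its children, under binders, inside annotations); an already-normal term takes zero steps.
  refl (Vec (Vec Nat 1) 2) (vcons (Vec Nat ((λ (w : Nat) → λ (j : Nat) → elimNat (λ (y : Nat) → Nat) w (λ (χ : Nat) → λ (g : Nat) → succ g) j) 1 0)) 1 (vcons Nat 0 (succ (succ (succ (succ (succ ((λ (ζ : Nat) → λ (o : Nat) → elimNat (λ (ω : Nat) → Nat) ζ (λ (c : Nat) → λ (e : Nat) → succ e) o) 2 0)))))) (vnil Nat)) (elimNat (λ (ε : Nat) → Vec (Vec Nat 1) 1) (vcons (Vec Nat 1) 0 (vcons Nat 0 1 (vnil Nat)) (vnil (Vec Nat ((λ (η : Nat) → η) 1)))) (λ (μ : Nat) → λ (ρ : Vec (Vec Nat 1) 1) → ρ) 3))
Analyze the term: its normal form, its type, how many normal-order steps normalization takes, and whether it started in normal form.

reduced normal form:
  refl (Vec (Vec Nat 1) 2) (vcons (Vec Nat 1) 1 (vcons Nat 0 7 (vnil Nat)) (vcons (Vec Nat 1) 0 (vcons Nat 0 1 (vnil Nat)) (vnil (Vec Nat 1))))
type:
  Eq (Vec (Vec Nat 1) 2) (vcons (Vec Nat 1) 1 (vcons Nat 0 7 (vnil Nat)) (vcons (Vec Nat 1) 0 (vcons Nat 0 1 (vnil Nat)) (vnil (Vec Nat 1)))) (vcons (Vec Nat 1) 1 (vcons Nat 0 7 (vnil Nat)) (vcons (Vec Nat 1) 0 (vcons Nat 0 1 (vnil Nat)) (vnil (Vec Nat 1))))
reduction steps (normal order): 17
term was already normal: no
first contracted redex: a beta-redex


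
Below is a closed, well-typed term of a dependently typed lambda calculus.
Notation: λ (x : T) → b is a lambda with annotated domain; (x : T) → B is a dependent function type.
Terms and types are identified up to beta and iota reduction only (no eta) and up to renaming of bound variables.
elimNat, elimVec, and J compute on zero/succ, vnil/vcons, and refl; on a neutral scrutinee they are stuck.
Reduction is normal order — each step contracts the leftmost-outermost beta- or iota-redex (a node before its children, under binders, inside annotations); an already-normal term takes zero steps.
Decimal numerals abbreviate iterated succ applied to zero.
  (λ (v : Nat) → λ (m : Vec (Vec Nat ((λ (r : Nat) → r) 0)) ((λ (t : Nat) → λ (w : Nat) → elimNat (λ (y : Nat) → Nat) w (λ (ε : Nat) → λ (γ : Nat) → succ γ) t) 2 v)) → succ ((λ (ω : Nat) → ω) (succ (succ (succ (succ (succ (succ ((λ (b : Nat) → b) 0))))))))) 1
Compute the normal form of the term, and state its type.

resulting normal form:
  λ (v : Vec (Vec Nat 0) 3) → 7
the term's type:
  (v : Vec (Vec Nat 0) 3) → Nat


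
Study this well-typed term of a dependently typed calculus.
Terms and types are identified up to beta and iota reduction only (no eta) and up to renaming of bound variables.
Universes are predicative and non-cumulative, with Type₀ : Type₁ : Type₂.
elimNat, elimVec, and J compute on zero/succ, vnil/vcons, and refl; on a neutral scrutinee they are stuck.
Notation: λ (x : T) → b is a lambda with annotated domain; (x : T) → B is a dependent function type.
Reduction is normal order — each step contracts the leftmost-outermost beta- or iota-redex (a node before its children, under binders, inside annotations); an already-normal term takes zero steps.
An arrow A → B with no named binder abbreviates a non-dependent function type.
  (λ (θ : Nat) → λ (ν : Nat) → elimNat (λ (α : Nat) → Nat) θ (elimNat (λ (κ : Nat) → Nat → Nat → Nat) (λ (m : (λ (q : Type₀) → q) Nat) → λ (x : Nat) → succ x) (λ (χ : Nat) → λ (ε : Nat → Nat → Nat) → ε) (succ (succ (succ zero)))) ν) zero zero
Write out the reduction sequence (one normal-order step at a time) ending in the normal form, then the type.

normal-order reduction sequence:
  (λ (θ : Nat) → λ (ν : Nat) → elimNat (λ (α : Nat) → Nat) θ (elimNat (λ (κ : Nat) → Nat → Nat → Nat) (λ (m : (λ (q : Type₀) → q) Nat) → λ (x : Nat) → succ x) (λ (χ : Nat) → λ (ε : Nat → Nat → Nat) → ε) (succ (succ (succ zero)))) ν) zero zero
  ~> (λ (θ : Nat) → elimNat (λ (ν : Nat) → Nat) zero (elimNat (λ (α : Nat) → Nat → Nat → Nat) (λ (κ : (λ (m : Type₀) → m) Nat) → λ (q : Nat) → succ q) (λ (x : Nat) → λ (χ : Nat → Nat → Nat) → χ) (succ (succ (succ zero)))) θ) zero
  ~> elimNat (λ (θ : Nat) → Nat) zero (elimNat (λ (ν : Nat) → Nat → Nat → Nat) (λ (α : (λ (κ : Type₀) → κ) Nat) → λ (m : Nat) → succ m) (λ (q : Nat) → λ (x : Nat → Nat → Nat) → x) (succ (succ (succ zero)))) zero
  ~> zero
type:
  Nat


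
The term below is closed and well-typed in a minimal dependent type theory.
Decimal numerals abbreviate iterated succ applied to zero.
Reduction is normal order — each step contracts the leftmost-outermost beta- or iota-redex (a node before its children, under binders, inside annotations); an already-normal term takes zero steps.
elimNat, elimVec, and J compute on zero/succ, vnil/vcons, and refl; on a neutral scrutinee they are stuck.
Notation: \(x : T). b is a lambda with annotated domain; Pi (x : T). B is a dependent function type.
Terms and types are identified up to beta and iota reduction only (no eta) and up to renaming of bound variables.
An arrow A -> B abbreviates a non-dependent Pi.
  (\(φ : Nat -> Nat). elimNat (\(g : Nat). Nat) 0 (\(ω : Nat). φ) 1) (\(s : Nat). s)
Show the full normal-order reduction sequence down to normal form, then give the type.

normal-order reduction:
  (\(φ : Nat -> Nat). elimNat (\(g : Nat). Nat) 0 (\(ω : Nat). φ) 1) (\(s : Nat). s)
  ~> elimNat (\(φ : Nat). Nat) 0 (\(g : Nat). \(ω : Nat). ω) 1
  ~> (\(φ : Nat). \(g : Nat). g) 0 (elimNat (\(ω : Nat). Nat) 0 (\(s : Nat). \(ρ : Nat). ρ) 0)
  ~> (\(φ : Nat). φ) (elimNat (\(g : Nat). Nat) 0 (\(ω : Nat). \(s : Nat). s) 0)
  ~> elimNat (\(φ : Nat). Nat) 0 (\(g : Nat). \(ω : Nat). ω) 0
  ~> 0
the term's type:
  Nat


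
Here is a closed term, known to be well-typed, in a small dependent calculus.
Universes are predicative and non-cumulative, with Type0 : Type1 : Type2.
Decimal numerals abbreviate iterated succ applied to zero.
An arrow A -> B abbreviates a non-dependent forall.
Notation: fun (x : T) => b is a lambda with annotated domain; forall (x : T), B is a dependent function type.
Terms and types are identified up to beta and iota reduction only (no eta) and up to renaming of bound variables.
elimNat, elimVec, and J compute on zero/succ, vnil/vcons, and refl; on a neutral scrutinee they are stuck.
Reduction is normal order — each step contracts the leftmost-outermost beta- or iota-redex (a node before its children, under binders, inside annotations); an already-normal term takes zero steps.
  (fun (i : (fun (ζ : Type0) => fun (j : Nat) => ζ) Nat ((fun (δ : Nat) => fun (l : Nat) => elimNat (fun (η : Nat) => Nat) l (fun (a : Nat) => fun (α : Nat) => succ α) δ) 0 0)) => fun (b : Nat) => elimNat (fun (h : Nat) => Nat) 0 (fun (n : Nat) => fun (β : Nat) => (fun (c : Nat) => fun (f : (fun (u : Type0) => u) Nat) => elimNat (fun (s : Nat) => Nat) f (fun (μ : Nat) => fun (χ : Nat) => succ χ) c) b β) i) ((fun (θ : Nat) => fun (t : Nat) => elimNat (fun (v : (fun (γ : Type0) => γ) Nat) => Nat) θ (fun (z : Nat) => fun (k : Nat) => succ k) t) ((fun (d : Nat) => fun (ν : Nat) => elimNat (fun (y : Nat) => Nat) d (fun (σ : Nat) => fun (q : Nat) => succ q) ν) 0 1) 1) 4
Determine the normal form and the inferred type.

normal form:
  8
inferred type:
  Nat
observation: 36 normal-order steps normalize the term, beginning with a beta-redex.


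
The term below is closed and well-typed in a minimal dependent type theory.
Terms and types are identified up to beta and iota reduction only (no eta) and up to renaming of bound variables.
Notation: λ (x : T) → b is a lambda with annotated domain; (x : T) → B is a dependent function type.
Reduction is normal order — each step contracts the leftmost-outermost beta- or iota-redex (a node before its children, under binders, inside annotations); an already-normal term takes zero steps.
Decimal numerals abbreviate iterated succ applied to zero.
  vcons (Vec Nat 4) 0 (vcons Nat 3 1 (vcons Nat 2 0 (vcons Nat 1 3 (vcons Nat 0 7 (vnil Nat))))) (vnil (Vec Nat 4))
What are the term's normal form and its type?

reduced normal form:
  vcons (Vec Nat 4) 0 (vcons Nat 3 1 (vcons Nat 2 0 (vcons Nat 1 3 (vcons Nat 0 7 (vnil Nat))))) (vnil (Vec Nat 4))
inferred type:
  Vec (Vec Nat 4) 1


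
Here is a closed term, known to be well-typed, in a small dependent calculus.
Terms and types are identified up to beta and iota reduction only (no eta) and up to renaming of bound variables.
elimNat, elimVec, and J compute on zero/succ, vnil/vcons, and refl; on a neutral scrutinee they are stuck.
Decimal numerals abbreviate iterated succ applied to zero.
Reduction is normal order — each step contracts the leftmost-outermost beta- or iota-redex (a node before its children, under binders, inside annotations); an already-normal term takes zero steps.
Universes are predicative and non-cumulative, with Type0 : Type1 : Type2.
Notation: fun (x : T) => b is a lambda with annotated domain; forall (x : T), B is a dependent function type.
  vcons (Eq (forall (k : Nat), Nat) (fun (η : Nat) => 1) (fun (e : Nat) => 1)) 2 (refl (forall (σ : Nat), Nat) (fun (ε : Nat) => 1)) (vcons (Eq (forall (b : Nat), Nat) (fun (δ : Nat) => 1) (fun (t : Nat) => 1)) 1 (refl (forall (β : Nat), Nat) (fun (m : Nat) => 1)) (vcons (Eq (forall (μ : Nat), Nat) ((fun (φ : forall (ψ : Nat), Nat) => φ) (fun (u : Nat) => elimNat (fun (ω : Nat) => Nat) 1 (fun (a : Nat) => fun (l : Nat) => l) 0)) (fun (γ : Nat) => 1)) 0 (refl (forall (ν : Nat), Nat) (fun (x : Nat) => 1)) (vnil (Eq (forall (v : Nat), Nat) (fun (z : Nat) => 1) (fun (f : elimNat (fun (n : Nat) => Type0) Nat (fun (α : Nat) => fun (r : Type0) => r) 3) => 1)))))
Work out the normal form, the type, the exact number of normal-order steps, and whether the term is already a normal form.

resulting normal form:
  vcons (Eq (forall (k : Nat), Nat) (fun (η : Nat) => 1) (fun (e : Nat) => 1)) 2 (refl (forall (σ : Nat), Nat) (fun (ε : Nat) => 1)) (vcons (Eq (forall (b : Nat), Nat) (fun (δ : Nat) => 1) (fun (t : Nat) => 1)) 1 (refl (forall (β : Nat), Nat) (fun (m : Nat) => 1)) (vcons (Eq (forall (μ : Nat), Nat) (fun (φ : Nat) => 1) (fun (ψ : Nat) => 1)) 0 (refl (forall (u : Nat), Nat) (fun (ω : Nat) => 1)) (vnil (Eq (forall (a : Nat), Nat) (fun (l : Nat) => 1) (fun (γ : Nat) => 1)))))
inferred type:
  Vec (Eq (forall (k : Nat), Nat) (fun (η : Nat) => 1) (fun (e : Nat) => 1)) 3
normal-order step count: 12
already normal: no
first redex: a beta-redex


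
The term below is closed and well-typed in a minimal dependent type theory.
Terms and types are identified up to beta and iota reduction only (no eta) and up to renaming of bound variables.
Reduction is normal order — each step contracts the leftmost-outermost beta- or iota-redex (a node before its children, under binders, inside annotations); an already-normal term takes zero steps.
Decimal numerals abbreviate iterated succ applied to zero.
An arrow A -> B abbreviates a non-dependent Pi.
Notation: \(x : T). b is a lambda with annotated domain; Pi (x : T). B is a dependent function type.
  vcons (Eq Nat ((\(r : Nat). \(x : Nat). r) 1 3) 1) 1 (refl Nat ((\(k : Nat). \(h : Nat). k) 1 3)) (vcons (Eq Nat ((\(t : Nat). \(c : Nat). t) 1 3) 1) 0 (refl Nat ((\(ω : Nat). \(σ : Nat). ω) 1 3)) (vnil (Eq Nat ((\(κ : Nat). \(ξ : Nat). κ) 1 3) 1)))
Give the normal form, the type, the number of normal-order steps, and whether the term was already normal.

resulting normal form:
  vcons (Eq Nat 1 1) 1 (refl Nat 1) (vcons (Eq Nat 1 1) 0 (refl Nat 1) (vnil (Eq Nat 1 1)))
the term's type:
  Vec (Eq Nat 1 1) 2
steps to reach normal form (normal order): 10
already normal: no
first contracted redex: a beta-redex


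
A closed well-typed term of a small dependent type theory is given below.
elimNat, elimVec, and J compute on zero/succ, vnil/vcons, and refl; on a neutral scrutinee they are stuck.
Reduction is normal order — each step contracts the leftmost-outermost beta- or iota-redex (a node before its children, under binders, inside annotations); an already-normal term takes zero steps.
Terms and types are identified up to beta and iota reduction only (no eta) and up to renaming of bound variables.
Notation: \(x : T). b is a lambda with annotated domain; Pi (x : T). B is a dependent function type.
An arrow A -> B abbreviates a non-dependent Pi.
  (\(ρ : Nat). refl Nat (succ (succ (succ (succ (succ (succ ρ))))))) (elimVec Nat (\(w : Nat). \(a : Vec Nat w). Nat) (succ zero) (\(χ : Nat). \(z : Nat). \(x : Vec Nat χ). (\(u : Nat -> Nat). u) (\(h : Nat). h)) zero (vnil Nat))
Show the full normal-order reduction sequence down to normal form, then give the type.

normal-order reduction:
  (\(ρ : Nat). refl Nat (succ (succ (succ (succ (succ (succ ρ))))))) (elimVec Nat (\(w : Nat). \(a : Vec Nat w). Nat) (succ zero) (\(χ : Nat). \(z : Nat). \(x : Vec Nat χ). (\(u : Nat -> Nat). u) (\(h : Nat). h)) zero (vnil Nat))
  ~> refl Nat (succ (succ (succ (succ (succ (succ (elimVec Nat (\(ρ : Nat). \(w : Vec Nat ρ). Nat) (succ zero) (\(a : Nat). \(χ : Nat). \(z : Vec Nat a). (\(x : Nat -> Nat). x) (\(u : Nat). u)) zero (vnil Nat))))))))
  ~> refl Nat (succ (succ (succ (succ (succ (succ (succ zero)))))))
the term's type:
  Eq Nat (succ (succ (succ (succ (succ (succ (succ zero))))))) (succ (succ (succ (succ (succ (succ (succ zero)))))))


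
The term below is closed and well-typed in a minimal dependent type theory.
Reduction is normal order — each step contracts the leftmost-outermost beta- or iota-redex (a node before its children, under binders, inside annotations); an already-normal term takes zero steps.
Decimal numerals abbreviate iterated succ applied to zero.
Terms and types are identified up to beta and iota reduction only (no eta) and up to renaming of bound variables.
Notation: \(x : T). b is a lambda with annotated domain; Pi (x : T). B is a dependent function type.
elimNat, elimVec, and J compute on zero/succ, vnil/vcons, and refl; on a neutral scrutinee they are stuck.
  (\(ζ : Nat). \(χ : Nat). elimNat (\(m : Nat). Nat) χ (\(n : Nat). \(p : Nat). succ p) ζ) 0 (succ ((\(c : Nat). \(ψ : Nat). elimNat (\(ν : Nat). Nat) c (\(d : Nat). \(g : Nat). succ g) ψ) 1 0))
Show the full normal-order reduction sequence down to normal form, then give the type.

reduction (normal order):
  (\(ζ : Nat). \(χ : Nat). elimNat (\(m : Nat). Nat) χ (\(n : Nat). \(p : Nat). succ p) ζ) 0 (succ ((\(c : Nat). \(ψ : Nat). elimNat (\(ν : Nat). Nat) c (\(d : Nat). \(g : Nat). succ g) ψ) 1 0))
  ~> (\(ζ : Nat). elimNat (\(χ : Nat). Nat) ζ (\(m : Nat). \(n : Nat). succ n) 0) (succ ((\(p : Nat). \(c : Nat). elimNat (\(ψ : Nat). Nat) p (\(ν : Nat). \(d : Nat). succ d) c) 1 0))
  ~> elimNat (\(ζ : Nat). Nat) (succ ((\(χ : Nat). \(m : Nat). elimNat (\(n : Nat). Nat) χ (\(p : Nat). \(c : Nat). succ c) m) 1 0)) (\(ψ : Nat). \(ν : Nat). succ ν) 0
  ~> succ ((\(ζ : Nat). \(χ : Nat). elimNat (\(m : Nat). Nat) ζ (\(n : Nat). \(p : Nat). succ p) χ) 1 0)
  ~> succ ((\(ζ : Nat). elimNat (\(χ : Nat). Nat) 1 (\(m : Nat). \(n : Nat). succ n) ζ) 0)
  ~> succ (elimNat (\(ζ : Nat). Nat) 1 (\(χ : Nat). \(m : Nat). succ m) 0)
  ~> 2
inferred type:
  Nat


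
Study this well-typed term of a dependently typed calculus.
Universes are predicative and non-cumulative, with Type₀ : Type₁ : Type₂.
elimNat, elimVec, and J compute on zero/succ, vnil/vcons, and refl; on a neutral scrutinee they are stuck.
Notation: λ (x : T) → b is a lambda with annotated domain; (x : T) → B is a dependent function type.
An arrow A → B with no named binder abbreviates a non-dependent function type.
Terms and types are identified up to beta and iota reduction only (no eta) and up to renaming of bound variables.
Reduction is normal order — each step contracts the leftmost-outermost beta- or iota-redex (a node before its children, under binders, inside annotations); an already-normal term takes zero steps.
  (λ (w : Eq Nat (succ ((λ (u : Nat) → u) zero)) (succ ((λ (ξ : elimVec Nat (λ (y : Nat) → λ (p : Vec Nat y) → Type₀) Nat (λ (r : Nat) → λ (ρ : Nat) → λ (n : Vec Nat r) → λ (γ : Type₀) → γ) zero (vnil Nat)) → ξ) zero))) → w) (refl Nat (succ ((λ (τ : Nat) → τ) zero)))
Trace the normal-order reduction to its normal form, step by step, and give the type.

normal-order reduction:
  (λ (w : Eq Nat (succ ((λ (u : Nat) → u) zero)) (succ ((λ (ξ : elimVec Nat (λ (y : Nat) → λ (p : Vec Nat y) → Type₀) Nat (λ (r : Nat) → λ (ρ : Nat) → λ (n : Vec Nat r) → λ (γ : Type₀) → γ) zero (vnil Nat)) → ξ) zero))) → w) (refl Nat (succ ((λ (τ : Nat) → τ) zero)))
  ~> refl Nat (succ ((λ (w : Nat) → w) zero))
  ~> refl Nat (succ zero)
the term's type:
  Eq Nat (succ zero) (succ zero)


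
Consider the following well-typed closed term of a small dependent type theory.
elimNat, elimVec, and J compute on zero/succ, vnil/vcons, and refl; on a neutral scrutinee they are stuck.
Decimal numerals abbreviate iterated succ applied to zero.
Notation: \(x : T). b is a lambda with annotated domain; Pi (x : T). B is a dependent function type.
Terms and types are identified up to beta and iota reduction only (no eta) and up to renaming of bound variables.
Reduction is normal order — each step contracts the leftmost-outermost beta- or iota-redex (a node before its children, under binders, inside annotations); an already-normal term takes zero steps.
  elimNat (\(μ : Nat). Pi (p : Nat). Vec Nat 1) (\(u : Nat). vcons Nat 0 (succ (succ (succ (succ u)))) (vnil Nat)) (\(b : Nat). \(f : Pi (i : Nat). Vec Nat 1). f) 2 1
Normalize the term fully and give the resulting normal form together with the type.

resulting normal form:
  vcons Nat 0 5 (vnil Nat)
the term's type:
  Vec Nat 1
observation: contracting an elimNat iota-redex first, the term normalizes in 8 steps.


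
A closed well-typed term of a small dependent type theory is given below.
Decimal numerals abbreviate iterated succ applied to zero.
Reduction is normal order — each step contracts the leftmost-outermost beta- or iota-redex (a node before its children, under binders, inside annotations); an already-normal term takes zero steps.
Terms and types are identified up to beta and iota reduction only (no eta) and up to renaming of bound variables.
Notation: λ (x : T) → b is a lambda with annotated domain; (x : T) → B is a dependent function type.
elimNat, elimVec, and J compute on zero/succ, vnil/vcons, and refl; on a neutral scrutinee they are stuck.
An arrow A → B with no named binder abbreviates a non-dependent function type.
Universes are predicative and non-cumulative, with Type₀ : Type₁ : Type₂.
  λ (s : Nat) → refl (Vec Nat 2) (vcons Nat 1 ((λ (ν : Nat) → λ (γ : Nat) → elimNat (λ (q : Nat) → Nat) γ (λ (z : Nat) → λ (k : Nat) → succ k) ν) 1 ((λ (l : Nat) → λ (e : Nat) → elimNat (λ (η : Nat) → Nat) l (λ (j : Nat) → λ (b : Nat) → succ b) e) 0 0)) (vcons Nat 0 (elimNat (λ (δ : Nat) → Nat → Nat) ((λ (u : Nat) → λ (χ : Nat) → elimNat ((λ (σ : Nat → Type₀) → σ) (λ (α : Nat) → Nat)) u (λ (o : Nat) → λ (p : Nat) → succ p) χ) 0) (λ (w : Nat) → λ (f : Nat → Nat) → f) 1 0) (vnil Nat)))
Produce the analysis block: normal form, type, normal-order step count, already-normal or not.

reduced normal form:
  λ (s : Nat) → refl (Vec Nat 2) (vcons Nat 1 1 (vcons Nat 0 0 (vnil Nat)))
the term's type:
  Nat → Eq (Vec Nat 2) (vcons Nat 1 1 (vcons Nat 0 0 (vnil Nat))) (vcons Nat 1 1 (vcons Nat 0 0 (vnil Nat)))
normal-order step count: 16
term was already normal: no
first contracted redex: a beta-redex


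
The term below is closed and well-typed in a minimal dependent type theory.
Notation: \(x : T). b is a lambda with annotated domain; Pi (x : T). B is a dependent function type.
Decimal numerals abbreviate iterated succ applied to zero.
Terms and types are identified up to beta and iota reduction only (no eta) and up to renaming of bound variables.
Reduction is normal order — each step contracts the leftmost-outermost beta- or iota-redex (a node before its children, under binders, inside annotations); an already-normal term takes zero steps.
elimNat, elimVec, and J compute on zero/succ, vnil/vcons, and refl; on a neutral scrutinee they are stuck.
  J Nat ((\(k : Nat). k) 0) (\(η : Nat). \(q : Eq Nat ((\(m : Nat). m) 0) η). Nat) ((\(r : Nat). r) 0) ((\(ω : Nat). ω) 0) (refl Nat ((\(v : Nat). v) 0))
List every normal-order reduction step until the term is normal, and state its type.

reduction (normal order):
  J Nat ((\(k : Nat). k) 0) (\(η : Nat). \(q : Eq Nat ((\(m : Nat). m) 0) η). Nat) ((\(r : Nat). r) 0) ((\(ω : Nat). ω) 0) (refl Nat ((\(v : Nat). v) 0))
  ~> (\(k : Nat). k) 0
  ~> 0
the term's type:
  Nat


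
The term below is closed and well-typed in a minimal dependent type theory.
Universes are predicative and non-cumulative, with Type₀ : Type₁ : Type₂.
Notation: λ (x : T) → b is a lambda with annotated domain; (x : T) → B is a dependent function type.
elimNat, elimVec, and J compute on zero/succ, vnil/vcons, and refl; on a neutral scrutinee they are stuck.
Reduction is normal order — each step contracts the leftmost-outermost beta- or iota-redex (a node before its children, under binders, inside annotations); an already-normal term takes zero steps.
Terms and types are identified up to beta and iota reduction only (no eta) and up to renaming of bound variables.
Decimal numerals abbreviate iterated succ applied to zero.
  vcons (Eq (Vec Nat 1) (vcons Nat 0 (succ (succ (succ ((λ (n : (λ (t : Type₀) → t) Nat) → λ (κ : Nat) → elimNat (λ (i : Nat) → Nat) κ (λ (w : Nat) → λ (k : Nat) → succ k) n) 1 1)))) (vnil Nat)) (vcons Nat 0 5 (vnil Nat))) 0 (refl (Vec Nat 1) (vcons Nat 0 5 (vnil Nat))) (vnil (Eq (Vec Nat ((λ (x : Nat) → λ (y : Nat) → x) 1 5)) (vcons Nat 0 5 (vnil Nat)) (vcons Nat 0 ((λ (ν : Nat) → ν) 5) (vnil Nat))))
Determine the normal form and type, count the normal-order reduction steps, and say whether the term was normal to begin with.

resulting normal form:
  vcons (Eq (Vec Nat 1) (vcons Nat 0 5 (vnil Nat)) (vcons Nat 0 5 (vnil Nat))) 0 (refl (Vec Nat 1) (vcons Nat 0 5 (vnil Nat))) (vnil (Eq (Vec Nat 1) (vcons Nat 0 5 (vnil Nat)) (vcons Nat 0 5 (vnil Nat))))
inferred type:
  Vec (Eq (Vec Nat 1) (vcons Nat 0 5 (vnil Nat)) (vcons Nat 0 5 (vnil Nat))) 1
reduction steps (normal order): 9
started in normal form: no
first redex: a beta-redex


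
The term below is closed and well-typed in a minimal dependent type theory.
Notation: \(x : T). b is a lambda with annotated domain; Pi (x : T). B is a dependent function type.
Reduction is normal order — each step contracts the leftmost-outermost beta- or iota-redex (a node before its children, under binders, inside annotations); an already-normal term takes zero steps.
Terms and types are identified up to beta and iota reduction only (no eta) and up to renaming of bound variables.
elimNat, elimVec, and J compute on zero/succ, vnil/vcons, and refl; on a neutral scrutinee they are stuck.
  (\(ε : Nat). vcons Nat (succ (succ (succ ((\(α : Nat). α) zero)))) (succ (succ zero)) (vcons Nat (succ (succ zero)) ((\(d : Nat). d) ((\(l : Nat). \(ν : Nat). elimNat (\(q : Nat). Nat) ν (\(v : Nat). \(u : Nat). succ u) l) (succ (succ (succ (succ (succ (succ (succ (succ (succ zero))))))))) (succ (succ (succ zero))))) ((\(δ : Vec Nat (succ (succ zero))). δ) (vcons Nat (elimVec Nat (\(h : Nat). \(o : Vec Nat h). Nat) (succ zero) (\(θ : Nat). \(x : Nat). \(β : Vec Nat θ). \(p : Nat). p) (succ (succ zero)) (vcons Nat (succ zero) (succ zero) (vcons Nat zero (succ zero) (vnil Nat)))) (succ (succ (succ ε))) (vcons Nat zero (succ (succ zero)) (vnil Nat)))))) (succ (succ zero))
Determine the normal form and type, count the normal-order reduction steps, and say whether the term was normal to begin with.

reduced normal form:
  vcons Nat (succ (succ (succ zero))) (succ (succ zero)) (vcons Nat (succ (succ zero)) (succ (succ (succ (succ (succ (succ (succ (succ (succ (succ (succ (succ zero)))))))))))) (vcons Nat (succ zero) (succ (succ (succ (succ (succ zero))))) (vcons Nat zero (succ (succ zero)) (vnil Nat))))
type:
  Vec Nat (succ (succ (succ (succ zero))))
normal-order step count: 45
already normal: no
first contracted redex: a beta-redex
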